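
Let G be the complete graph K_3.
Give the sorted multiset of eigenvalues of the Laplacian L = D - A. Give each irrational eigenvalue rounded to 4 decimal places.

The graph has 3 vertices and degree multiset [2, 2, 2]; D is the diagonal matrix of degrees and L = D - A. Since every row of L sums to 0, the all-ones vector is in the kernel and 0 is an eigenvalue. By the matrix-tree theorem the graph has (1/3) * product of the nonzero eigenvalues = 3 spanning trees. There is one zero in the spectrum, matching the 1 component.

[0, 3, 3]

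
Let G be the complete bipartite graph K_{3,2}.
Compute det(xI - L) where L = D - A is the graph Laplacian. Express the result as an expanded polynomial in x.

The graph has 5 vertices and degree multiset [3, 3, 2, 2, 2]; D is the diagonal matrix of degrees and L = D - A. Computing det(xI - L) by cofactor expansion (or equivalently via sum-over-permutations) gives x^5 - 12x^4 + 51x^3 - 92x^2 + 60x. Since p(0) = det(-L) = 0, x divides p(x). The largest eigenvalue, 5, is at most the vertex count 5. There is one zero in the spectrum, matching the 1 component.

x^5 - 12x^4 + 51x^3 - 92x^2 + 60x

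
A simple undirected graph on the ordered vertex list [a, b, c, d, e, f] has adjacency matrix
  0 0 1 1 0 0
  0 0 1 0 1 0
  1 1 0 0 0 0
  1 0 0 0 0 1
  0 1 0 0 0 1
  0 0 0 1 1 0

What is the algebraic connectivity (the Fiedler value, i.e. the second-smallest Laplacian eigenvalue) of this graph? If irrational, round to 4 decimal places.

Reading degrees in the order [a, b, c, d, e, f] gives [2, 2, 2, 2, 2, 2]; set D = diag(2, 2, 2, 2, 2, 2) and form L = D - A. Computing the eigenvalues of L and sorting gives [0, 1, 1, 3, 3, 4]. The Fiedler value lambda_2 = 1 is strictly positive, so the graph is connected. The largest eigenvalue, 4, is at most the vertex count 6. The eigenvalues sum to 12, which equals trace(L) = 2|E|.

1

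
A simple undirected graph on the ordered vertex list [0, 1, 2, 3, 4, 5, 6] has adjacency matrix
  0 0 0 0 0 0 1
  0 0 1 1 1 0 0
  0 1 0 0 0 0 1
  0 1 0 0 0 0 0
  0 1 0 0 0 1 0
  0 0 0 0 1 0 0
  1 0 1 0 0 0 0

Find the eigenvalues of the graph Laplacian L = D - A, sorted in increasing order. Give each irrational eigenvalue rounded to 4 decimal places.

[0, 0.2603, 0.6262, 1.4055, 2.2742, 3.0996, 4.3342]

With the vertex order [0, 1, 2, 3, 4, 5, 6], the degrees are [1, 3, 2, 1, 2, 1, 2], giving D = diag(1, 3, 2, 1, 2, 1, 2) and L = D - A. L is symmetric positive semidefinite, so every eigenvalue is real and nonnegative. The single zero eigenvalue shows the graph is connected. The eigenvalues sum to 12, which equals trace(L) = 2|E|.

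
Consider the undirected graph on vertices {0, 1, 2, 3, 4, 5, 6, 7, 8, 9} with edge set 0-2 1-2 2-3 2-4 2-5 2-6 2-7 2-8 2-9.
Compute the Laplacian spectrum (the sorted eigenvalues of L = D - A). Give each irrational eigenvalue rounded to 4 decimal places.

Each diagonal entry of L is the vertex degree and each off-diagonal entry is -1 where an edge is present, 0 otherwise; in the order [0, 1, 2, 3, 4, 5, 6, 7, 8, 9] the diagonal is [1, 1, 9, 1, 1, 1, 1, 1, 1, 1]. The multiplicity of 0 as a Laplacian eigenvalue equals the number of connected components. The largest eigenvalue, 10, is at most the vertex count 10. There is one zero in the spectrum, matching the 1 component.

[0, 1, 1, 1, 1, 1, 1, 1, 1, 10]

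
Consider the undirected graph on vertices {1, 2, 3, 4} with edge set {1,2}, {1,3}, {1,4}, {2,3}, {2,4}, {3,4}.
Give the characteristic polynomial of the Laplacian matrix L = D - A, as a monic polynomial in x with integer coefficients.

x^4 - 12x^3 + 48x^2 - 64x

Each diagonal entry of L is the vertex degree and each off-diagonal entry is -1 where an edge is present, 0 otherwise; in the order [1, 2, 3, 4] the diagonal is [3, 3, 3, 3]. The eigenvalues of L are [0, 4, 4, 4]; the characteristic polynomial is the product of (x - lambda_i), which multiplies out to x^4 - 12x^3 + 48x^2 - 64x. Since p(0) = det(-L) = 0, x divides p(x). The eigenvalues sum to 12, which equals trace(L) = 2|E|.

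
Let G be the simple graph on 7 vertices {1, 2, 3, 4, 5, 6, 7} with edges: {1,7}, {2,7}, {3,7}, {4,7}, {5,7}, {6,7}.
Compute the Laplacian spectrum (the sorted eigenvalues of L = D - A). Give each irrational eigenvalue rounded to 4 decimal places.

[0, 1, 1, 1, 1, 1, 7]

With the vertex order [1, 2, 3, 4, 5, 6, 7], the degrees are [1, 1, 1, 1, 1, 1, 6], giving D = diag(1, 1, 1, 1, 1, 1, 6) and L = D - A. Diagonalising L (or applying a numerical eigensolver to the 7x7 matrix) gives the spectrum above. The largest eigenvalue, 7, is at most the vertex count 7. The eigenvalues sum to 12, which equals trace(L) = 2|E|.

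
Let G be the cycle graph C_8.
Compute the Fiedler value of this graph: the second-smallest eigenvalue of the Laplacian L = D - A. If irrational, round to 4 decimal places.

The graph has 8 vertices and degree multiset [2, 2, 2, 2, 2, 2, 2, 2]; D is the diagonal matrix of degrees and L = D - A. The sorted Laplacian eigenvalues are [0, 0.5858, 0.5858, 2, 2, 3.4142, 3.4142, 4]; the algebraic connectivity is the second entry, 0.5858. The eigenvalues sum to 16, which equals trace(L) = 2|E|.

0.5858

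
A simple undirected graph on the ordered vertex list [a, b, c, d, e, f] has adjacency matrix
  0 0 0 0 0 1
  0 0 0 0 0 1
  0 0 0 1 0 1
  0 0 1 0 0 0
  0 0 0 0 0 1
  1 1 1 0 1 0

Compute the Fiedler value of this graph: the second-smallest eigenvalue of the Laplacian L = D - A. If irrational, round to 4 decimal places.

Each diagonal entry of L is the vertex degree and each off-diagonal entry is -1 where an edge is present, 0 otherwise; in the order [a, b, c, d, e, f] the diagonal is [1, 1, 2, 1, 1, 4]. Computing the eigenvalues of L and sorting gives [0, 0.4859, 1, 1, 2.4280, 5.0861]. The Fiedler value lambda_2 = 0.4859 is strictly positive, so the graph is connected. By the matrix-tree theorem the graph has (1/6) * product of the nonzero eigenvalues = 1 spanning tree. There is one zero in the spectrum, matching the 1 component.

0.4859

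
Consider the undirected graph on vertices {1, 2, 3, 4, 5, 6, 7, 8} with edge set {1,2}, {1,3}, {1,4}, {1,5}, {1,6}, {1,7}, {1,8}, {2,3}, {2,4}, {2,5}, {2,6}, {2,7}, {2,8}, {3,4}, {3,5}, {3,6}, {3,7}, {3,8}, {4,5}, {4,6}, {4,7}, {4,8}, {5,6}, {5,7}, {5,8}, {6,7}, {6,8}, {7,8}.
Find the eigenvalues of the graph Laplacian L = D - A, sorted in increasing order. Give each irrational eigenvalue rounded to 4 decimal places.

With the vertex order [1, 2, 3, 4, 5, 6, 7, 8], the degrees are [7, 7, 7, 7, 7, 7, 7, 7], giving D = diag(7, 7, 7, 7, 7, 7, 7, 7) and L = D - A. L is symmetric positive semidefinite, so every eigenvalue is real and nonnegative. By the matrix-tree theorem the graph has (1/8) * product of the nonzero eigenvalues = 262144 spanning trees.

[0, 8, 8, 8, 8, 8, 8, 8]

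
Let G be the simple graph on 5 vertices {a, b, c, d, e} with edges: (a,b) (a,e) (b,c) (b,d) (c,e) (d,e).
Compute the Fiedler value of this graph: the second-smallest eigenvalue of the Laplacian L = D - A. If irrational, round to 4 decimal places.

2

Reading degrees in the order [a, b, c, d, e] gives [2, 3, 2, 2, 3]; set D = diag(2, 3, 2, 2, 3) and form L = D - A. Computing the eigenvalues of L and sorting gives [0, 2, 2, 3, 5]. The Fiedler value lambda_2 = 2 is strictly positive, so the graph is connected. The eigenvalues sum to 12, which equals trace(L) = 2|E|. There is one zero in the spectrum, matching the 1 component.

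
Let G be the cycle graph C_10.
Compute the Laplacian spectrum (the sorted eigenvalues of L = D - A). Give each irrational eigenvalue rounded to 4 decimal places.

[0, 0.3820, 0.3820, 1.3820, 1.3820, 2.6180, 2.6180, 3.6180, 3.6180, 4]

The graph has 10 vertices and degree multiset [2, 2, 2, 2, 2, 2, 2, 2, 2, 2]; D is the diagonal matrix of degrees and L = D - A. Since every row of L sums to 0, the all-ones vector is in the kernel and 0 is an eigenvalue. By the matrix-tree theorem the graph has (1/10) * product of the nonzero eigenvalues = 10 spanning trees.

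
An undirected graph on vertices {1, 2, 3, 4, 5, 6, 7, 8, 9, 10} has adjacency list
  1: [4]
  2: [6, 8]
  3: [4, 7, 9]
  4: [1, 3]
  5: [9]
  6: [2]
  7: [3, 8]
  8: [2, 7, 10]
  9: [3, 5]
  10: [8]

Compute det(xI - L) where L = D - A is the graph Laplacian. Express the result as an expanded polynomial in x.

Reading degrees in the order [1, 2, 3, 4, 5, 6, 7, 8, 9, 10] gives [1, 2, 3, 2, 1, 1, 2, 3, 2, 1]; set D = diag(1, 2, 3, 2, 1, 1, 2, 3, 2, 1) and form L = D - A. L has integer entries, so p(x) = det(xI - L) has integer coefficients. Expanding the determinant yields x^10 - 18x^9 + 134x^8 - 536x^7 + 1253x^6 - 1744x^5 + 1412x^4 - 624x^3 + 133x^2 - 10x. The coefficient of x^9 equals -trace(L) = -18, matching the sum of degrees. The largest eigenvalue, 4.5767, is at most the vertex count 10.

x^10 - 18x^9 + 134x^8 - 536x^7 + 1253x^6 - 1744x^5 + 1412x^4 - 624x^3 + 133x^2 - 10x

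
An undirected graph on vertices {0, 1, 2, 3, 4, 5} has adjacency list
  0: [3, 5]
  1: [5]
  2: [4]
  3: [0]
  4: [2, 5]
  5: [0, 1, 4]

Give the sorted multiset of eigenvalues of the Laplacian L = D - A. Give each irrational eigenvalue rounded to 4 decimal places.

Reading degrees in the order [0, 1, 2, 3, 4, 5] gives [2, 1, 1, 1, 2, 3]; set D = diag(2, 1, 1, 1, 2, 3) and form L = D - A. L is symmetric positive semidefinite, so every eigenvalue is real and nonnegative. The single zero eigenvalue shows the graph is connected. By the matrix-tree theorem the graph has (1/6) * product of the nonzero eigenvalues = 1 spanning tree. There is one zero in the spectrum, matching the 1 component.

[0, 0.3820, 0.6972, 2, 2.6180, 4.3028]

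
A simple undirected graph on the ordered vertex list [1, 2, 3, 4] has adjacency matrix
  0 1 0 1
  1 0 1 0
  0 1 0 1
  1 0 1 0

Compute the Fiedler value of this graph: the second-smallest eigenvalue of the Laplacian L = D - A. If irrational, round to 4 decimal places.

2

Reading degrees in the order [1, 2, 3, 4] gives [2, 2, 2, 2]; set D = diag(2, 2, 2, 2) and form L = D - A. Computing the eigenvalues of L and sorting gives [0, 2, 2, 4]. The Fiedler value lambda_2 = 2 is strictly positive, so the graph is connected. The eigenvalues sum to 8, which equals trace(L) = 2|E|.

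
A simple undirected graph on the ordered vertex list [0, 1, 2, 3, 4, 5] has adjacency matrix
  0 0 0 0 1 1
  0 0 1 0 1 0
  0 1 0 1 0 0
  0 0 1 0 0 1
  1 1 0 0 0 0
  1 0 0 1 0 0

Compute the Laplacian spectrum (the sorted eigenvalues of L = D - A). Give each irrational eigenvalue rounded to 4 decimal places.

[0, 1, 1, 3, 3, 4]

With the vertex order [0, 1, 2, 3, 4, 5], the degrees are [2, 2, 2, 2, 2, 2], giving D = diag(2, 2, 2, 2, 2, 2) and L = D - A. Diagonalising L (or applying a numerical eigensolver to the 6x6 matrix) gives the spectrum above. The largest eigenvalue, 4, is at most the vertex count 6. By the matrix-tree theorem the graph has (1/6) * product of the nonzero eigenvalues = 6 spanning trees.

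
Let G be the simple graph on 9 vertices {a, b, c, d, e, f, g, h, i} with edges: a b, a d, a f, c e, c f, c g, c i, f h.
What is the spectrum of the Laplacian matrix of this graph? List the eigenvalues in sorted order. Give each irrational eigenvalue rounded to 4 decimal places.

Each diagonal entry of L is the vertex degree and each off-diagonal entry is -1 where an edge is present, 0 otherwise; in the order [a, b, c, d, e, f, g, h, i] the diagonal is [3, 1, 4, 1, 1, 3, 1, 1, 1]. Diagonalising L (or applying a numerical eigensolver to the 9x9 matrix) gives the spectrum above. The single zero eigenvalue shows the graph is connected. The eigenvalues sum to 16, which equals trace(L) = 2|E|.

[0, 0.2377, 0.6484, 1, 1, 1, 2.6501, 4.1324, 5.3314]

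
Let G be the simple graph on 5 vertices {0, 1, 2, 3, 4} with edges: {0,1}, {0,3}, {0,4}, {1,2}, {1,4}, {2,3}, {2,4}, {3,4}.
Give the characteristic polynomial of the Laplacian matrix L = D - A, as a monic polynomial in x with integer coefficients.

x^5 - 16x^4 + 94x^3 - 240x^2 + 225x

Reading degrees in the order [0, 1, 2, 3, 4] gives [3, 3, 3, 3, 4]; set D = diag(3, 3, 3, 3, 4) and form L = D - A. The eigenvalues of L are [0, 3, 3, 5, 5]; the characteristic polynomial is the product of (x - lambda_i), which multiplies out to x^5 - 16x^4 + 94x^3 - 240x^2 + 225x. The constant term is 0 because L is singular (the all-ones vector lies in its kernel). There is one zero in the spectrum, matching the 1 component.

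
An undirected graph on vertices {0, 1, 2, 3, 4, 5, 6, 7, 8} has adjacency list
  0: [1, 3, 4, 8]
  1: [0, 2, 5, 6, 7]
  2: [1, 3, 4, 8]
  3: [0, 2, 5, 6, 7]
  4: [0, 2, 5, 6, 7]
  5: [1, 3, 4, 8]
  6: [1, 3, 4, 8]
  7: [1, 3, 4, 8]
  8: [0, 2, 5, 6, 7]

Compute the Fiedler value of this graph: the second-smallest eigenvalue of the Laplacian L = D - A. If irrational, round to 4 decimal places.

Reading degrees in the order [0, 1, 2, 3, 4, 5, 6, 7, 8] gives [4, 5, 4, 5, 5, 4, 4, 4, 5]; set D = diag(4, 5, 4, 5, 5, 4, 4, 4, 5) and form L = D - A. The smallest Laplacian eigenvalue is always 0. The next one, lambda_2 = 4, measures how hard the graph is to disconnect: larger values mean better connectivity. The largest eigenvalue, 9, is at most the vertex count 9.

4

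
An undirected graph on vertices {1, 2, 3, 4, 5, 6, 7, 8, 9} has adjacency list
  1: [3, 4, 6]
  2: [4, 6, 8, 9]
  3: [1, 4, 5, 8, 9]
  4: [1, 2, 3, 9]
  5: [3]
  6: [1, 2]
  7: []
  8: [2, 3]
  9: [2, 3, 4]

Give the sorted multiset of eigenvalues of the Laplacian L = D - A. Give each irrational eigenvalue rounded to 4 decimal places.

[0, 0, 0.8843, 1.6431, 2.1385, 2.9374, 4.5588, 5.4363, 6.4016]

Reading degrees in the order [1, 2, 3, 4, 5, 6, 7, 8, 9] gives [3, 4, 5, 4, 1, 2, 0, 2, 3]; set D = diag(3, 4, 5, 4, 1, 2, 0, 2, 3) and form L = D - A. Diagonalising L (or applying a numerical eigensolver to the 9x9 matrix) gives the spectrum above. The 2 zero eigenvalues correspond to the 2 connected components. The eigenvalues sum to 24, which equals trace(L) = 2|E|. The largest eigenvalue, 6.4016, is at most the vertex count 9.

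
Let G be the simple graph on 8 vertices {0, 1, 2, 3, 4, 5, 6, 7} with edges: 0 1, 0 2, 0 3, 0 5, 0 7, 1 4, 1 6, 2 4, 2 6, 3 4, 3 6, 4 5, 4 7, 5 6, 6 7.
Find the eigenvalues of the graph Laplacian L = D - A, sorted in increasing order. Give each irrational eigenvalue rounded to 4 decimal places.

[0, 3, 3, 3, 3, 5, 5, 8]

Reading degrees in the order [0, 1, 2, 3, 4, 5, 6, 7] gives [5, 3, 3, 3, 5, 3, 5, 3]; set D = diag(5, 3, 3, 3, 5, 3, 5, 3) and form L = D - A. L is symmetric positive semidefinite, so every eigenvalue is real and nonnegative. There is one zero in the spectrum, matching the 1 component.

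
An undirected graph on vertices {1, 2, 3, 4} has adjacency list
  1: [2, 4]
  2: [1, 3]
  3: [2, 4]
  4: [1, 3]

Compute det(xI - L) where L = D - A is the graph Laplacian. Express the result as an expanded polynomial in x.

x^4 - 8x^3 + 20x^2 - 16x

Reading degrees in the order [1, 2, 3, 4] gives [2, 2, 2, 2]; set D = diag(2, 2, 2, 2) and form L = D - A. The eigenvalues of L are [0, 2, 2, 4]; the characteristic polynomial is the product of (x - lambda_i), which multiplies out to x^4 - 8x^3 + 20x^2 - 16x. The coefficient of x^3 equals -trace(L) = -8, matching the sum of degrees. There is one zero in the spectrum, matching the 1 component. By the matrix-tree theorem the graph has (1/4) * product of the nonzero eigenvalues = 4 spanning trees.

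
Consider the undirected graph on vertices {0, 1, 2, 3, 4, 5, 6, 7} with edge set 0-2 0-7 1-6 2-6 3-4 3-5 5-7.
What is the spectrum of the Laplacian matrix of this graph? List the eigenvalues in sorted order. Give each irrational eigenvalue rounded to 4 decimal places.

[0, 0.1522, 0.5858, 1.2346, 2, 2.7654, 3.4142, 3.8478]

With the vertex order [0, 1, 2, 3, 4, 5, 6, 7], the degrees are [2, 1, 2, 2, 1, 2, 2, 2], giving D = diag(2, 1, 2, 2, 1, 2, 2, 2) and L = D - A. The multiplicity of 0 as a Laplacian eigenvalue equals the number of connected components. The single zero eigenvalue shows the graph is connected. The largest eigenvalue, 3.8478, is at most the vertex count 8. By the matrix-tree theorem the graph has (1/8) * product of the nonzero eigenvalues = 1 spanning tree.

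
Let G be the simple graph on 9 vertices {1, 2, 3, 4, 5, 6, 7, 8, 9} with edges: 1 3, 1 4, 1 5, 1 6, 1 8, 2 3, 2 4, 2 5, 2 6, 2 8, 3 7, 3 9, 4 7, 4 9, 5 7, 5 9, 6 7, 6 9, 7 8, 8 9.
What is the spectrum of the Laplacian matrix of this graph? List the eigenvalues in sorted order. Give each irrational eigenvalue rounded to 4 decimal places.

[0, 4, 4, 4, 4, 5, 5, 5, 9]

Reading degrees in the order [1, 2, 3, 4, 5, 6, 7, 8, 9] gives [5, 5, 4, 4, 4, 4, 5, 4, 5]; set D = diag(5, 5, 4, 4, 4, 4, 5, 4, 5) and form L = D - A. L is symmetric positive semidefinite, so every eigenvalue is real and nonnegative. By the matrix-tree theorem the graph has (1/9) * product of the nonzero eigenvalues = 32000 spanning trees. There is one zero in the spectrum, matching the 1 component.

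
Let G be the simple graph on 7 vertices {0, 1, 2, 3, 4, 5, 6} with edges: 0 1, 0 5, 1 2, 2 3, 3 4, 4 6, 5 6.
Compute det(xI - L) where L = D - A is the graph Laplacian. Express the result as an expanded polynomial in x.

x^7 - 14x^6 + 77x^5 - 210x^4 + 294x^3 - 196x^2 + 49x

With the vertex order [0, 1, 2, 3, 4, 5, 6], the degrees are [2, 2, 2, 2, 2, 2, 2], giving D = diag(2, 2, 2, 2, 2, 2, 2) and L = D - A. L has integer entries, so p(x) = det(xI - L) has integer coefficients. Expanding the determinant yields x^7 - 14x^6 + 77x^5 - 210x^4 + 294x^3 - 196x^2 + 49x. Since p(0) = det(-L) = 0, x divides p(x). The eigenvalues sum to 14, which equals trace(L) = 2|E|. The largest eigenvalue, 3.8019, is at most the vertex count 7.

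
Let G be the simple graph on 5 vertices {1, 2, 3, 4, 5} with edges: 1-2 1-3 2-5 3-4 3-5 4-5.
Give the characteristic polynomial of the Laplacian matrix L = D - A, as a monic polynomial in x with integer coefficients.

x^5 - 12x^4 + 51x^3 - 90x^2 + 55x

Each diagonal entry of L is the vertex degree and each off-diagonal entry is -1 where an edge is present, 0 otherwise; in the order [1, 2, 3, 4, 5] the diagonal is [2, 2, 3, 2, 3]. Computing det(xI - L) by cofactor expansion (or equivalently via sum-over-permutations) gives x^5 - 12x^4 + 51x^3 - 90x^2 + 55x. Since p(0) = det(-L) = 0, x divides p(x). There is one zero in the spectrum, matching the 1 component.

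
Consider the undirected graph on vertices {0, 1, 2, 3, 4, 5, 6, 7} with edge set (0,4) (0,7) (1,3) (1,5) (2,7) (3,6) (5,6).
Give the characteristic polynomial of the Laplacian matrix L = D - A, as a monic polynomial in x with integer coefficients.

x^8 - 14x^7 + 78x^6 - 220x^5 + 328x^4 - 240x^3 + 64x^2

Each diagonal entry of L is the vertex degree and each off-diagonal entry is -1 where an edge is present, 0 otherwise; in the order [0, 1, 2, 3, 4, 5, 6, 7] the diagonal is [2, 2, 1, 2, 1, 2, 2, 2]. Computing det(xI - L) by cofactor expansion (or equivalently via sum-over-permutations) gives x^8 - 14x^7 + 78x^6 - 220x^5 + 328x^4 - 240x^3 + 64x^2. The constant term is 0 because L is singular (the all-ones vector lies in its kernel). The largest eigenvalue, 4, is at most the vertex count 8.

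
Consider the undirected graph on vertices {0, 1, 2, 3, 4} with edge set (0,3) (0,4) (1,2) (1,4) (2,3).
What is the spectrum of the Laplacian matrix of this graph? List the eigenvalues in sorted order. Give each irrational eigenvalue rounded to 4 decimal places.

[0, 1.3820, 1.3820, 3.6180, 3.6180]

Each diagonal entry of L is the vertex degree and each off-diagonal entry is -1 where an edge is present, 0 otherwise; in the order [0, 1, 2, 3, 4] the diagonal is [2, 2, 2, 2, 2]. The multiplicity of 0 as a Laplacian eigenvalue equals the number of connected components. The largest eigenvalue, 3.6180, is at most the vertex count 5. The eigenvalues sum to 10, which equals trace(L) = 2|E|.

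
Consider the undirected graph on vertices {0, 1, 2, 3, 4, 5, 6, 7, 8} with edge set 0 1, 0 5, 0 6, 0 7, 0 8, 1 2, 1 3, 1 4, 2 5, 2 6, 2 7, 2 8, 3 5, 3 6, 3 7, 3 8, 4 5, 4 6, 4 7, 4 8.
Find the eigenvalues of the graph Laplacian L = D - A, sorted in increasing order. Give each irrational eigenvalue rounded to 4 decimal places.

Reading degrees in the order [0, 1, 2, 3, 4, 5, 6, 7, 8] gives [5, 4, 5, 5, 5, 4, 4, 4, 4]; set D = diag(5, 4, 5, 5, 5, 4, 4, 4, 4) and form L = D - A. Since every row of L sums to 0, the all-ones vector is in the kernel and 0 is an eigenvalue. By the matrix-tree theorem the graph has (1/9) * product of the nonzero eigenvalues = 32000 spanning trees.

[0, 4, 4, 4, 4, 5, 5, 5, 9]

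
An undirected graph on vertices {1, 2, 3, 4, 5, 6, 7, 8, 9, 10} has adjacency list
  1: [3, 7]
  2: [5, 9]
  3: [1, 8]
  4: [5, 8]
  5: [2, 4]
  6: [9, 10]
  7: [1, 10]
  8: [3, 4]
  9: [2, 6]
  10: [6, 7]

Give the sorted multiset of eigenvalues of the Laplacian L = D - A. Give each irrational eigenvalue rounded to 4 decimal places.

[0, 0.3820, 0.3820, 1.3820, 1.3820, 2.6180, 2.6180, 3.6180, 3.6180, 4]

Each diagonal entry of L is the vertex degree and each off-diagonal entry is -1 where an edge is present, 0 otherwise; in the order [1, 2, 3, 4, 5, 6, 7, 8, 9, 10] the diagonal is [2, 2, 2, 2, 2, 2, 2, 2, 2, 2]. Diagonalising L (or applying a numerical eigensolver to the 10x10 matrix) gives the spectrum above. There is one zero in the spectrum, matching the 1 component.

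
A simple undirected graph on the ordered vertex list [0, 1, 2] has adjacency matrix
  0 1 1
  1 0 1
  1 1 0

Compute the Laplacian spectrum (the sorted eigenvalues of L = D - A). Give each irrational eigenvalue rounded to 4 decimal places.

With the vertex order [0, 1, 2], the degrees are [2, 2, 2], giving D = diag(2, 2, 2) and L = D - A. The multiplicity of 0 as a Laplacian eigenvalue equals the number of connected components.

[0, 3, 3]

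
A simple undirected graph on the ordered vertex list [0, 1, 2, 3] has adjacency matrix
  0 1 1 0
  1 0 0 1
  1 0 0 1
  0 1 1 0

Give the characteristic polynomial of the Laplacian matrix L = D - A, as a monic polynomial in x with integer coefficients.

x^4 - 8x^3 + 20x^2 - 16x

Each diagonal entry of L is the vertex degree and each off-diagonal entry is -1 where an edge is present, 0 otherwise; in the order [0, 1, 2, 3] the diagonal is [2, 2, 2, 2]. The eigenvalues of L are [0, 2, 2, 4]; the characteristic polynomial is the product of (x - lambda_i), which multiplies out to x^4 - 8x^3 + 20x^2 - 16x. The coefficient of x^3 equals -trace(L) = -8, matching the sum of degrees.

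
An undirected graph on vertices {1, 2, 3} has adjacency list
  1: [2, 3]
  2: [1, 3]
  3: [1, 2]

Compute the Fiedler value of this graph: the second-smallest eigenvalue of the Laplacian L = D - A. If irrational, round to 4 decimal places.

With the vertex order [1, 2, 3], the degrees are [2, 2, 2], giving D = diag(2, 2, 2) and L = D - A. Computing the eigenvalues of L and sorting gives [0, 3, 3]. The Fiedler value lambda_2 = 3 is strictly positive, so the graph is connected. There is one zero in the spectrum, matching the 1 component. The eigenvalues sum to 6, which equals trace(L) = 2|E|.

3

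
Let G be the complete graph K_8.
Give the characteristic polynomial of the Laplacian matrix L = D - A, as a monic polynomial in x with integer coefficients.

x^8 - 56x^7 + 1344x^6 - 17920x^5 + 143360x^4 - 688128x^3 + 1835008x^2 - 2097152x

The graph has 8 vertices and degree multiset [7, 7, 7, 7, 7, 7, 7, 7]; D is the diagonal matrix of degrees and L = D - A. Computing det(xI - L) by cofactor expansion (or equivalently via sum-over-permutations) gives x^8 - 56x^7 + 1344x^6 - 17920x^5 + 143360x^4 - 688128x^3 + 1835008x^2 - 2097152x. The constant term is 0 because L is singular (the all-ones vector lies in its kernel).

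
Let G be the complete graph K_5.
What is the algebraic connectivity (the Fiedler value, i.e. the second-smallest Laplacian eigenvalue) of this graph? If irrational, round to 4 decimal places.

The graph has 5 vertices and degree multiset [4, 4, 4, 4, 4]; D is the diagonal matrix of degrees and L = D - A. Computing the eigenvalues of L and sorting gives [0, 5, 5, 5, 5]. The Fiedler value lambda_2 = 5 is strictly positive, so the graph is connected. The largest eigenvalue, 5, is at most the vertex count 5. There is one zero in the spectrum, matching the 1 component.

5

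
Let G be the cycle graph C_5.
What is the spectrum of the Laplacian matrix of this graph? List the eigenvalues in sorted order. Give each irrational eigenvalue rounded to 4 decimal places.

[0, 1.3820, 1.3820, 3.6180, 3.6180]

The graph has 5 vertices and degree multiset [2, 2, 2, 2, 2]; D is the diagonal matrix of degrees and L = D - A. Diagonalising L (or applying a numerical eigensolver to the 5x5 matrix) gives the spectrum above. The single zero eigenvalue shows the graph is connected. By the matrix-tree theorem the graph has (1/5) * product of the nonzero eigenvalues = 5 spanning trees. There is one zero in the spectrum, matching the 1 component.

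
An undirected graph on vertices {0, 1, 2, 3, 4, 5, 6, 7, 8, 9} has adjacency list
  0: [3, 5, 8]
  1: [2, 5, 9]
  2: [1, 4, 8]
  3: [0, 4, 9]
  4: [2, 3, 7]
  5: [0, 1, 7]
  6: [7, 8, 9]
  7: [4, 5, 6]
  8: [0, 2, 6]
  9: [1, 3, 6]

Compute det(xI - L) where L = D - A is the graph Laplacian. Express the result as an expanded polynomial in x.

With the vertex order [0, 1, 2, 3, 4, 5, 6, 7, 8, 9], the degrees are [3, 3, 3, 3, 3, 3, 3, 3, 3, 3], giving D = diag(3, 3, 3, 3, 3, 3, 3, 3, 3, 3) and L = D - A. L has integer entries, so p(x) = det(xI - L) has integer coefficients. Expanding the determinant yields x^10 - 30x^9 + 390x^8 - 2880x^7 + 13305x^6 - 39882x^5 + 77640x^4 - 94800x^3 + 66000x^2 - 20000x. The constant term is 0 because L is singular (the all-ones vector lies in its kernel). By the matrix-tree theorem the graph has (1/10) * product of the nonzero eigenvalues = 2000 spanning trees.

x^10 - 30x^9 + 390x^8 - 2880x^7 + 13305x^6 - 39882x^5 + 77640x^4 - 94800x^3 + 66000x^2 - 20000x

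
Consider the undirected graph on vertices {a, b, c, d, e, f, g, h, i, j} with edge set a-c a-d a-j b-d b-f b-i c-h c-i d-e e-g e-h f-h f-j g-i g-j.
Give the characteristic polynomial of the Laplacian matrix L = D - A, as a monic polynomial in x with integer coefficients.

x^10 - 30x^9 + 390x^8 - 2880x^7 + 13305x^6 - 39882x^5 + 77640x^4 - 94800x^3 + 66000x^2 - 20000x

Reading degrees in the order [a, b, c, d, e, f, g, h, i, j] gives [3, 3, 3, 3, 3, 3, 3, 3, 3, 3]; set D = diag(3, 3, 3, 3, 3, 3, 3, 3, 3, 3) and form L = D - A. L has integer entries, so p(x) = det(xI - L) has integer coefficients. Expanding the determinant yields x^10 - 30x^9 + 390x^8 - 2880x^7 + 13305x^6 - 39882x^5 + 77640x^4 - 94800x^3 + 66000x^2 - 20000x. Since p(0) = det(-L) = 0, x divides p(x).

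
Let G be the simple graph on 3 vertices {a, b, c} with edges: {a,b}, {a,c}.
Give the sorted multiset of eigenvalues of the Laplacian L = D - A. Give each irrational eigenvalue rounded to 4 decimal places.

[0, 1, 3]

With the vertex order [a, b, c], the degrees are [2, 1, 1], giving D = diag(2, 1, 1) and L = D - A. Since every row of L sums to 0, the all-ones vector is in the kernel and 0 is an eigenvalue.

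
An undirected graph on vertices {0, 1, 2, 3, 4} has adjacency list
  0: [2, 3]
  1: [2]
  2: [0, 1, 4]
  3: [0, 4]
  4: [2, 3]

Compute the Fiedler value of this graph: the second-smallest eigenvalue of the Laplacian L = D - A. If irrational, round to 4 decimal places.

0.8299

Each diagonal entry of L is the vertex degree and each off-diagonal entry is -1 where an edge is present, 0 otherwise; in the order [0, 1, 2, 3, 4] the diagonal is [2, 1, 3, 2, 2]. The sorted Laplacian eigenvalues are [0, 0.8299, 2, 2.6889, 4.4812]; the algebraic connectivity is the second entry, 0.8299. The largest eigenvalue, 4.4812, is at most the vertex count 5. By the matrix-tree theorem the graph has (1/5) * product of the nonzero eigenvalues = 4 spanning trees.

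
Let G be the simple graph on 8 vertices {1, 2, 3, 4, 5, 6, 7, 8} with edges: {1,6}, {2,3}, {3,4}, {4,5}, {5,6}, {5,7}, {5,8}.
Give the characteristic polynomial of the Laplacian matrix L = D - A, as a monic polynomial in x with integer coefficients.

x^8 - 14x^7 + 75x^6 - 198x^5 + 275x^4 - 198x^3 + 67x^2 - 8x

Each diagonal entry of L is the vertex degree and each off-diagonal entry is -1 where an edge is present, 0 otherwise; in the order [1, 2, 3, 4, 5, 6, 7, 8] the diagonal is [1, 1, 2, 2, 4, 2, 1, 1]. Computing det(xI - L) by cofactor expansion (or equivalently via sum-over-permutations) gives x^8 - 14x^7 + 75x^6 - 198x^5 + 275x^4 - 198x^3 + 67x^2 - 8x. The coefficient of x^7 equals -trace(L) = -14, matching the sum of degrees. By the matrix-tree theorem the graph has (1/8) * product of the nonzero eigenvalues = 1 spanning tree. There is one zero in the spectrum, matching the 1 component.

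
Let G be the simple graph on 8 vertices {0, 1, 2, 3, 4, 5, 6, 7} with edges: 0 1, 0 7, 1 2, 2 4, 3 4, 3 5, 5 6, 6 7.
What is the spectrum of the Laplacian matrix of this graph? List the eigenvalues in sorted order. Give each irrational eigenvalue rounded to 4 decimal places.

Each diagonal entry of L is the vertex degree and each off-diagonal entry is -1 where an edge is present, 0 otherwise; in the order [0, 1, 2, 3, 4, 5, 6, 7] the diagonal is [2, 2, 2, 2, 2, 2, 2, 2]. Since every row of L sums to 0, the all-ones vector is in the kernel and 0 is an eigenvalue. The single zero eigenvalue shows the graph is connected. The eigenvalues sum to 16, which equals trace(L) = 2|E|.

[0, 0.5858, 0.5858, 2, 2, 3.4142, 3.4142, 4]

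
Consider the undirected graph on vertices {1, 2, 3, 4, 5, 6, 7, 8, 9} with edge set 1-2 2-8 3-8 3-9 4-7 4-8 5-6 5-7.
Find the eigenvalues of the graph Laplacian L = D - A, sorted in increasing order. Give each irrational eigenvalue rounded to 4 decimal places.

With the vertex order [1, 2, 3, 4, 5, 6, 7, 8, 9], the degrees are [1, 2, 2, 2, 2, 1, 2, 3, 1], giving D = diag(1, 2, 2, 2, 2, 1, 2, 3, 1) and L = D - A. Diagonalising L (or applying a numerical eigensolver to the 9x9 matrix) gives the spectrum above. The single zero eigenvalue shows the graph is connected. By the matrix-tree theorem the graph has (1/9) * product of the nonzero eigenvalues = 1 spanning tree. The eigenvalues sum to 16, which equals trace(L) = 2|E|.

[0, 0.1708, 0.3820, 0.8503, 1.6761, 2.4165, 2.6180, 3.4421, 4.4442]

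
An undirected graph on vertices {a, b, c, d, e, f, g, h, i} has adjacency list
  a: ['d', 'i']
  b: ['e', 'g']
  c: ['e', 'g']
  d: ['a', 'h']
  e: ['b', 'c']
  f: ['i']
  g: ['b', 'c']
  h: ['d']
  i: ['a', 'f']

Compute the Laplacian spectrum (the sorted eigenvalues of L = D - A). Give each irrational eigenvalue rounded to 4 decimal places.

Reading degrees in the order [a, b, c, d, e, f, g, h, i] gives [2, 2, 2, 2, 2, 1, 2, 1, 2]; set D = diag(2, 2, 2, 2, 2, 1, 2, 1, 2) and form L = D - A. L is symmetric positive semidefinite, so every eigenvalue is real and nonnegative. The 2 zero eigenvalues correspond to the 2 connected components.

[0, 0, 0.3820, 1.3820, 2, 2, 2.6180, 3.6180, 4]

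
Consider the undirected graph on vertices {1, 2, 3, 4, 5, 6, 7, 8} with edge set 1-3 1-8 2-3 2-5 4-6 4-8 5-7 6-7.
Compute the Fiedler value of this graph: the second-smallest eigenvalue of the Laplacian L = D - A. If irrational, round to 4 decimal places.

Each diagonal entry of L is the vertex degree and each off-diagonal entry is -1 where an edge is present, 0 otherwise; in the order [1, 2, 3, 4, 5, 6, 7, 8] the diagonal is [2, 2, 2, 2, 2, 2, 2, 2]. Computing the eigenvalues of L and sorting gives [0, 0.5858, 0.5858, 2, 2, 3.4142, 3.4142, 4]. The Fiedler value lambda_2 = 0.5858 is strictly positive, so the graph is connected. By the matrix-tree theorem the graph has (1/8) * product of the nonzero eigenvalues = 8 spanning trees. The eigenvalues sum to 16, which equals trace(L) = 2|E|.

0.5858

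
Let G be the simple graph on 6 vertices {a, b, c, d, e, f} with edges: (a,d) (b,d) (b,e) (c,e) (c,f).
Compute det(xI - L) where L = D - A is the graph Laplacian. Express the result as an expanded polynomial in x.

x^6 - 10x^5 + 36x^4 - 56x^3 + 35x^2 - 6x

With the vertex order [a, b, c, d, e, f], the degrees are [1, 2, 2, 2, 2, 1], giving D = diag(1, 2, 2, 2, 2, 1) and L = D - A. Computing det(xI - L) by cofactor expansion (or equivalently via sum-over-permutations) gives x^6 - 10x^5 + 36x^4 - 56x^3 + 35x^2 - 6x. The constant term is 0 because L is singular (the all-ones vector lies in its kernel). The largest eigenvalue, 3.7321, is at most the vertex count 6.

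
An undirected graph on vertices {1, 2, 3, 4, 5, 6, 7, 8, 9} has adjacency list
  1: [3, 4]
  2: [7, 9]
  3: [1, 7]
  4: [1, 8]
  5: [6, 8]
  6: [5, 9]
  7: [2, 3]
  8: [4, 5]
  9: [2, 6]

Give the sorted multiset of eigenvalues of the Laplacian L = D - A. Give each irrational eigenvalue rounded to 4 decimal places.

With the vertex order [1, 2, 3, 4, 5, 6, 7, 8, 9], the degrees are [2, 2, 2, 2, 2, 2, 2, 2, 2], giving D = diag(2, 2, 2, 2, 2, 2, 2, 2, 2) and L = D - A. L is symmetric positive semidefinite, so every eigenvalue is real and nonnegative. The eigenvalues sum to 18, which equals trace(L) = 2|E|.

[0, 0.4679, 0.4679, 1.6527, 1.6527, 3, 3, 3.8794, 3.8794]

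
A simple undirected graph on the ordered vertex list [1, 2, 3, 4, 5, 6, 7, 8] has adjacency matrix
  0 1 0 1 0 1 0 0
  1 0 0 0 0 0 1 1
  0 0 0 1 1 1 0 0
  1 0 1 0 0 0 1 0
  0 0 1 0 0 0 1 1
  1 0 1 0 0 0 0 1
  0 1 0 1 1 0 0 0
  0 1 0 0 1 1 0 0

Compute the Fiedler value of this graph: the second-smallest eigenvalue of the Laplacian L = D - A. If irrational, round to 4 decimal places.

Reading degrees in the order [1, 2, 3, 4, 5, 6, 7, 8] gives [3, 3, 3, 3, 3, 3, 3, 3]; set D = diag(3, 3, 3, 3, 3, 3, 3, 3) and form L = D - A. The smallest Laplacian eigenvalue is always 0. The next one, lambda_2 = 2, measures how hard the graph is to disconnect: larger values mean better connectivity. The largest eigenvalue, 6, is at most the vertex count 8.

2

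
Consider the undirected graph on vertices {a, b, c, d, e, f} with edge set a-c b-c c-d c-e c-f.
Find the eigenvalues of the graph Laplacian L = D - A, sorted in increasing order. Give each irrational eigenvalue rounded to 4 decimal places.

Reading degrees in the order [a, b, c, d, e, f] gives [1, 1, 5, 1, 1, 1]; set D = diag(1, 1, 5, 1, 1, 1) and form L = D - A. Since every row of L sums to 0, the all-ones vector is in the kernel and 0 is an eigenvalue.

[0, 1, 1, 1, 1, 6]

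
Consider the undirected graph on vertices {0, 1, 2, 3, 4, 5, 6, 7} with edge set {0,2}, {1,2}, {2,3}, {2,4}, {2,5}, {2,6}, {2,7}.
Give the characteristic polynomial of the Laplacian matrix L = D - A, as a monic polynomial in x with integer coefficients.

x^8 - 14x^7 + 63x^6 - 140x^5 + 175x^4 - 126x^3 + 49x^2 - 8x

Reading degrees in the order [0, 1, 2, 3, 4, 5, 6, 7] gives [1, 1, 7, 1, 1, 1, 1, 1]; set D = diag(1, 1, 7, 1, 1, 1, 1, 1) and form L = D - A. Computing det(xI - L) by cofactor expansion (or equivalently via sum-over-permutations) gives x^8 - 14x^7 + 63x^6 - 140x^5 + 175x^4 - 126x^3 + 49x^2 - 8x. The coefficient of x^7 equals -trace(L) = -14, matching the sum of degrees. The largest eigenvalue, 8, is at most the vertex count 8.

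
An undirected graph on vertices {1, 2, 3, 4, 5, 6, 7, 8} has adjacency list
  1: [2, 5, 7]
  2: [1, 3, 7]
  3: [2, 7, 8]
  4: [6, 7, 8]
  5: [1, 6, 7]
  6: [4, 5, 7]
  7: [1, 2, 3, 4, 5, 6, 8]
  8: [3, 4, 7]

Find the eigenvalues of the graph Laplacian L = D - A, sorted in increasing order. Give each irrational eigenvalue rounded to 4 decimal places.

Reading degrees in the order [1, 2, 3, 4, 5, 6, 7, 8] gives [3, 3, 3, 3, 3, 3, 7, 3]; set D = diag(3, 3, 3, 3, 3, 3, 7, 3) and form L = D - A. Diagonalising L (or applying a numerical eigensolver to the 8x8 matrix) gives the spectrum above. The single zero eigenvalue shows the graph is connected. The eigenvalues sum to 28, which equals trace(L) = 2|E|.

[0, 1.7530, 1.7530, 3.4450, 3.4450, 4.8019, 4.8019, 8]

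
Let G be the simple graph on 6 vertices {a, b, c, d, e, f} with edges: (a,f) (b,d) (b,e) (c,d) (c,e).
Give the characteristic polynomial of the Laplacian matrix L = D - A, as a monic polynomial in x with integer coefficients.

x^6 - 10x^5 + 36x^4 - 56x^3 + 32x^2

Each diagonal entry of L is the vertex degree and each off-diagonal entry is -1 where an edge is present, 0 otherwise; in the order [a, b, c, d, e, f] the diagonal is [1, 2, 2, 2, 2, 1]. Computing det(xI - L) by cofactor expansion (or equivalently via sum-over-permutations) gives x^6 - 10x^5 + 36x^4 - 56x^3 + 32x^2. Since p(0) = det(-L) = 0, x divides p(x). There are 2 zeros in the spectrum, matching the 2 components.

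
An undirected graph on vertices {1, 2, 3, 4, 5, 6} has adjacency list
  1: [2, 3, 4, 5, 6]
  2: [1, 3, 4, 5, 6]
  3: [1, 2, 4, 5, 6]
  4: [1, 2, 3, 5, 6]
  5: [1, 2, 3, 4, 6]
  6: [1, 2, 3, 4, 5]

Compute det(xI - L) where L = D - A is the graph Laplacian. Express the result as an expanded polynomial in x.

x^6 - 30x^5 + 360x^4 - 2160x^3 + 6480x^2 - 7776x

Each diagonal entry of L is the vertex degree and each off-diagonal entry is -1 where an edge is present, 0 otherwise; in the order [1, 2, 3, 4, 5, 6] the diagonal is [5, 5, 5, 5, 5, 5]. Computing det(xI - L) by cofactor expansion (or equivalently via sum-over-permutations) gives x^6 - 30x^5 + 360x^4 - 2160x^3 + 6480x^2 - 7776x. Since p(0) = det(-L) = 0, x divides p(x). The largest eigenvalue, 6, is at most the vertex count 6.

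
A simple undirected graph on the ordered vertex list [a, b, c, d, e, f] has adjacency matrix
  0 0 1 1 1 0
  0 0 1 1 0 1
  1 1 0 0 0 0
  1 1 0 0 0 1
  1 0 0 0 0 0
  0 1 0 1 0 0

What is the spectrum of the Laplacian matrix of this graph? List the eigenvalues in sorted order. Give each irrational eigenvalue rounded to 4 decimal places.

Each diagonal entry of L is the vertex degree and each off-diagonal entry is -1 where an edge is present, 0 otherwise; in the order [a, b, c, d, e, f] the diagonal is [3, 3, 2, 3, 1, 2]. Since every row of L sums to 0, the all-ones vector is in the kernel and 0 is an eigenvalue. By the matrix-tree theorem the graph has (1/6) * product of the nonzero eigenvalues = 11 spanning trees.

[0, 0.7216, 1.6826, 3, 3.7046, 4.8912]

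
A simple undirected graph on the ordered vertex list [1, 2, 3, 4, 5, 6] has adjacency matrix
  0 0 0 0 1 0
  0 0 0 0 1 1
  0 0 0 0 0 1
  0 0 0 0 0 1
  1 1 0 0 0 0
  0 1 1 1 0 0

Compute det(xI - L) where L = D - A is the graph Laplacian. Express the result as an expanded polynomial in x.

With the vertex order [1, 2, 3, 4, 5, 6], the degrees are [1, 2, 1, 1, 2, 3], giving D = diag(1, 2, 1, 1, 2, 3) and L = D - A. Computing det(xI - L) by cofactor expansion (or equivalently via sum-over-permutations) gives x^6 - 10x^5 + 35x^4 - 52x^3 + 32x^2 - 6x. The coefficient of x^5 equals -trace(L) = -10, matching the sum of degrees. By the matrix-tree theorem the graph has (1/6) * product of the nonzero eigenvalues = 1 spanning tree.

x^6 - 10x^5 + 35x^4 - 52x^3 + 32x^2 - 6x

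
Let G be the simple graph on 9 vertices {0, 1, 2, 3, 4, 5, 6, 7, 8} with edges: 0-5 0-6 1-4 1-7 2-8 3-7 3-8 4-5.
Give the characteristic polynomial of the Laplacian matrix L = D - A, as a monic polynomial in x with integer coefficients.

x^9 - 16x^8 + 105x^7 - 364x^6 + 715x^5 - 792x^4 + 462x^3 - 120x^2 + 9x

With the vertex order [0, 1, 2, 3, 4, 5, 6, 7, 8], the degrees are [2, 2, 1, 2, 2, 2, 1, 2, 2], giving D = diag(2, 2, 1, 2, 2, 2, 1, 2, 2) and L = D - A. Computing det(xI - L) by cofactor expansion (or equivalently via sum-over-permutations) gives x^9 - 16x^8 + 105x^7 - 364x^6 + 715x^5 - 792x^4 + 462x^3 - 120x^2 + 9x. The coefficient of x^8 equals -trace(L) = -16, matching the sum of degrees. By the matrix-tree theorem the graph has (1/9) * product of the nonzero eigenvalues = 1 spanning tree.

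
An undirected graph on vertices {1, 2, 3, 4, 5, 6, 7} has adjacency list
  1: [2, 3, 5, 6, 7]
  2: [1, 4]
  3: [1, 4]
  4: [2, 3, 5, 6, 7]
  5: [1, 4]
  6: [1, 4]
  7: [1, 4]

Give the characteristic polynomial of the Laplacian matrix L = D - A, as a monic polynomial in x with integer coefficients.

x^7 - 20x^6 + 155x^5 - 600x^4 + 1240x^3 - 1312x^2 + 560x

Each diagonal entry of L is the vertex degree and each off-diagonal entry is -1 where an edge is present, 0 otherwise; in the order [1, 2, 3, 4, 5, 6, 7] the diagonal is [5, 2, 2, 5, 2, 2, 2]. The eigenvalues of L are [0, 2, 2, 2, 2, 5, 7]; the characteristic polynomial is the product of (x - lambda_i), which multiplies out to x^7 - 20x^6 + 155x^5 - 600x^4 + 1240x^3 - 1312x^2 + 560x. The coefficient of x^6 equals -trace(L) = -20, matching the sum of degrees. There is one zero in the spectrum, matching the 1 component. The eigenvalues sum to 20, which equals trace(L) = 2|E|.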